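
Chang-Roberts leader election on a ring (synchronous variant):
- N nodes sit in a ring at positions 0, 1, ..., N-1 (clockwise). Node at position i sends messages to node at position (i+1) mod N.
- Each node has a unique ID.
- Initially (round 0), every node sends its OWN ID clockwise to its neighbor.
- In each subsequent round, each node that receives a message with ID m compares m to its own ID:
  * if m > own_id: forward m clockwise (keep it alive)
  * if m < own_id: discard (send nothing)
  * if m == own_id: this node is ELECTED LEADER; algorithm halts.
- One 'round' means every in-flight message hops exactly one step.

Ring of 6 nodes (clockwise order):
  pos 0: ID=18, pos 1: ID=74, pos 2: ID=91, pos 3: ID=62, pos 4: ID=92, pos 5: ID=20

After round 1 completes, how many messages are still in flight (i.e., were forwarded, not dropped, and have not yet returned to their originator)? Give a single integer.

Answer: 3

Derivation:
Round 1: pos1(id74) recv 18: drop; pos2(id91) recv 74: drop; pos3(id62) recv 91: fwd; pos4(id92) recv 62: drop; pos5(id20) recv 92: fwd; pos0(id18) recv 20: fwd
After round 1: 3 messages still in flight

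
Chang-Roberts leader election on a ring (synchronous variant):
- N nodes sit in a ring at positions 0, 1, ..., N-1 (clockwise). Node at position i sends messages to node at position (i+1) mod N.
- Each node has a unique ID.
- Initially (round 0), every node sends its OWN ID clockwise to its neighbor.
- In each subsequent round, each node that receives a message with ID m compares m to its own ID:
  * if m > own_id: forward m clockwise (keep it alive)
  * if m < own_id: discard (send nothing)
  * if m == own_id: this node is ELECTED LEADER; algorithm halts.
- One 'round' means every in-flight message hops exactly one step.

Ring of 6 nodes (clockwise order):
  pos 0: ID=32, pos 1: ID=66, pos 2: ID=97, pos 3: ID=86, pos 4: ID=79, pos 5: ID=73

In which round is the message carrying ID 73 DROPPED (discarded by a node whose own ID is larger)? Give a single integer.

Answer: 3

Derivation:
Round 1: pos1(id66) recv 32: drop; pos2(id97) recv 66: drop; pos3(id86) recv 97: fwd; pos4(id79) recv 86: fwd; pos5(id73) recv 79: fwd; pos0(id32) recv 73: fwd
Round 2: pos4(id79) recv 97: fwd; pos5(id73) recv 86: fwd; pos0(id32) recv 79: fwd; pos1(id66) recv 73: fwd
Round 3: pos5(id73) recv 97: fwd; pos0(id32) recv 86: fwd; pos1(id66) recv 79: fwd; pos2(id97) recv 73: drop
Round 4: pos0(id32) recv 97: fwd; pos1(id66) recv 86: fwd; pos2(id97) recv 79: drop
Round 5: pos1(id66) recv 97: fwd; pos2(id97) recv 86: drop
Round 6: pos2(id97) recv 97: ELECTED
Message ID 73 originates at pos 5; dropped at pos 2 in round 3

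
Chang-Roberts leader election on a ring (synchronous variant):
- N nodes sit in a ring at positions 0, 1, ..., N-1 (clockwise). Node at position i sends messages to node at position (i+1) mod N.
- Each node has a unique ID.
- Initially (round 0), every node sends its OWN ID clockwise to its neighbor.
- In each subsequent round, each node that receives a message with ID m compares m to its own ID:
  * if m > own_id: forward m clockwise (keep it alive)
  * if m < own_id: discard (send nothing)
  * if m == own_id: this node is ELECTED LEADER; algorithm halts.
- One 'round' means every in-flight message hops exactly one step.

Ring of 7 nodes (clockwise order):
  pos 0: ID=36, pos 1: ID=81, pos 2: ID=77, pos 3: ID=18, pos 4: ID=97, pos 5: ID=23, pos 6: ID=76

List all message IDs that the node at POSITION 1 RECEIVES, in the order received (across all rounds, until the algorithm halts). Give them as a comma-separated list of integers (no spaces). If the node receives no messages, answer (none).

Round 1: pos1(id81) recv 36: drop; pos2(id77) recv 81: fwd; pos3(id18) recv 77: fwd; pos4(id97) recv 18: drop; pos5(id23) recv 97: fwd; pos6(id76) recv 23: drop; pos0(id36) recv 76: fwd
Round 2: pos3(id18) recv 81: fwd; pos4(id97) recv 77: drop; pos6(id76) recv 97: fwd; pos1(id81) recv 76: drop
Round 3: pos4(id97) recv 81: drop; pos0(id36) recv 97: fwd
Round 4: pos1(id81) recv 97: fwd
Round 5: pos2(id77) recv 97: fwd
Round 6: pos3(id18) recv 97: fwd
Round 7: pos4(id97) recv 97: ELECTED

Answer: 36,76,97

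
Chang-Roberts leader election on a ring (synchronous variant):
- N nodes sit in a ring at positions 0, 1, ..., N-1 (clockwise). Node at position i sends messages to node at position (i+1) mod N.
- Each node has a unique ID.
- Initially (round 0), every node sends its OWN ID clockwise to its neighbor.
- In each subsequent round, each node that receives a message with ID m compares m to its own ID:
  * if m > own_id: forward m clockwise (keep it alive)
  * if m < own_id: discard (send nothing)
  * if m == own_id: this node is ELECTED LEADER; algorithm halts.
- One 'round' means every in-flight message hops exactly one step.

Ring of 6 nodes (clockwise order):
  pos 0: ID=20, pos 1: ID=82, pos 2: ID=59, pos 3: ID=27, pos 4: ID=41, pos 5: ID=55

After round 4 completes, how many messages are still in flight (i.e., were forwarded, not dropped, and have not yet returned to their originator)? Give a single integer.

Answer: 2

Derivation:
Round 1: pos1(id82) recv 20: drop; pos2(id59) recv 82: fwd; pos3(id27) recv 59: fwd; pos4(id41) recv 27: drop; pos5(id55) recv 41: drop; pos0(id20) recv 55: fwd
Round 2: pos3(id27) recv 82: fwd; pos4(id41) recv 59: fwd; pos1(id82) recv 55: drop
Round 3: pos4(id41) recv 82: fwd; pos5(id55) recv 59: fwd
Round 4: pos5(id55) recv 82: fwd; pos0(id20) recv 59: fwd
After round 4: 2 messages still in flight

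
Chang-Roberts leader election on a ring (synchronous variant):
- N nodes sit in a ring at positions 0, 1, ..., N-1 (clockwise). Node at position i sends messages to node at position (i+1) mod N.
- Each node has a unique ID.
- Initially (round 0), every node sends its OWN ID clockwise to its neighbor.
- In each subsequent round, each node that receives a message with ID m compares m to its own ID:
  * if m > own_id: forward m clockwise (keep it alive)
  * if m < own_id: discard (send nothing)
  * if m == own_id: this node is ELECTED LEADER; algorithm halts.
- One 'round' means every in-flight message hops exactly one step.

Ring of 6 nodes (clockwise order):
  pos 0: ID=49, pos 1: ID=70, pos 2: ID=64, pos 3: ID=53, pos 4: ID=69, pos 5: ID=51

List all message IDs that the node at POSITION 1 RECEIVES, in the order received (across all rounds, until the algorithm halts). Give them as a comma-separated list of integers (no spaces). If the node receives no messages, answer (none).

Round 1: pos1(id70) recv 49: drop; pos2(id64) recv 70: fwd; pos3(id53) recv 64: fwd; pos4(id69) recv 53: drop; pos5(id51) recv 69: fwd; pos0(id49) recv 51: fwd
Round 2: pos3(id53) recv 70: fwd; pos4(id69) recv 64: drop; pos0(id49) recv 69: fwd; pos1(id70) recv 51: drop
Round 3: pos4(id69) recv 70: fwd; pos1(id70) recv 69: drop
Round 4: pos5(id51) recv 70: fwd
Round 5: pos0(id49) recv 70: fwd
Round 6: pos1(id70) recv 70: ELECTED

Answer: 49,51,69,70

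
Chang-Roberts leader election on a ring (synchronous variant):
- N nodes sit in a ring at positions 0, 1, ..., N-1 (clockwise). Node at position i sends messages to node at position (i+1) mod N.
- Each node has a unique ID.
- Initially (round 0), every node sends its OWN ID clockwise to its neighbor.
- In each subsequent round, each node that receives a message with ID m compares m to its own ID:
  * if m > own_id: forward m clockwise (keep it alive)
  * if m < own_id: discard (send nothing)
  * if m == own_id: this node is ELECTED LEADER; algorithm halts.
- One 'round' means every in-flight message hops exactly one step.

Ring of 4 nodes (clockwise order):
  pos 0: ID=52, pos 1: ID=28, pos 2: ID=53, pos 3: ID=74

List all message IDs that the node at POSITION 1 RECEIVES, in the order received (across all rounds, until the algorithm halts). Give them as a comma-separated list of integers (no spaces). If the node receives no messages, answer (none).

Answer: 52,74

Derivation:
Round 1: pos1(id28) recv 52: fwd; pos2(id53) recv 28: drop; pos3(id74) recv 53: drop; pos0(id52) recv 74: fwd
Round 2: pos2(id53) recv 52: drop; pos1(id28) recv 74: fwd
Round 3: pos2(id53) recv 74: fwd
Round 4: pos3(id74) recv 74: ELECTED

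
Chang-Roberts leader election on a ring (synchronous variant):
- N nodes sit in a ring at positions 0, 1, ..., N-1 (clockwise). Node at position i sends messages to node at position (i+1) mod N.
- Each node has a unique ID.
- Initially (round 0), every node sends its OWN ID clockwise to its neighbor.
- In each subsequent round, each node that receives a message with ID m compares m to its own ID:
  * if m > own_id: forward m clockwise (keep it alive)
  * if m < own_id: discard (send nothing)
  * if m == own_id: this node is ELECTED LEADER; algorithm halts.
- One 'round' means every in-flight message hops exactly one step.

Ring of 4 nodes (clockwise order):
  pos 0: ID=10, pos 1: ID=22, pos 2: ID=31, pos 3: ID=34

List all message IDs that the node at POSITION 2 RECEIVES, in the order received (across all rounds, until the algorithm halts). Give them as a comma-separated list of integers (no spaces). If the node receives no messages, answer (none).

Answer: 22,34

Derivation:
Round 1: pos1(id22) recv 10: drop; pos2(id31) recv 22: drop; pos3(id34) recv 31: drop; pos0(id10) recv 34: fwd
Round 2: pos1(id22) recv 34: fwd
Round 3: pos2(id31) recv 34: fwd
Round 4: pos3(id34) recv 34: ELECTED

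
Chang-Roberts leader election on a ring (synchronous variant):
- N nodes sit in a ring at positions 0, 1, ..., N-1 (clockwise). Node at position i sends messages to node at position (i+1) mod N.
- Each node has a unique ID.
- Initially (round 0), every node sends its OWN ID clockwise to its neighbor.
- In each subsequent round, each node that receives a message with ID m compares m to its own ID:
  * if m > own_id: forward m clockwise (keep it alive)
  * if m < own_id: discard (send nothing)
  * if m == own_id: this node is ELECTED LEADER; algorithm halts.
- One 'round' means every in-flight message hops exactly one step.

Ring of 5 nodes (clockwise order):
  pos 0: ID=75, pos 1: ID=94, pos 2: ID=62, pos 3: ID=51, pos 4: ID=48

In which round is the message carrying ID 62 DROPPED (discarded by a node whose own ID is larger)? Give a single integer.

Answer: 3

Derivation:
Round 1: pos1(id94) recv 75: drop; pos2(id62) recv 94: fwd; pos3(id51) recv 62: fwd; pos4(id48) recv 51: fwd; pos0(id75) recv 48: drop
Round 2: pos3(id51) recv 94: fwd; pos4(id48) recv 62: fwd; pos0(id75) recv 51: drop
Round 3: pos4(id48) recv 94: fwd; pos0(id75) recv 62: drop
Round 4: pos0(id75) recv 94: fwd
Round 5: pos1(id94) recv 94: ELECTED
Message ID 62 originates at pos 2; dropped at pos 0 in round 3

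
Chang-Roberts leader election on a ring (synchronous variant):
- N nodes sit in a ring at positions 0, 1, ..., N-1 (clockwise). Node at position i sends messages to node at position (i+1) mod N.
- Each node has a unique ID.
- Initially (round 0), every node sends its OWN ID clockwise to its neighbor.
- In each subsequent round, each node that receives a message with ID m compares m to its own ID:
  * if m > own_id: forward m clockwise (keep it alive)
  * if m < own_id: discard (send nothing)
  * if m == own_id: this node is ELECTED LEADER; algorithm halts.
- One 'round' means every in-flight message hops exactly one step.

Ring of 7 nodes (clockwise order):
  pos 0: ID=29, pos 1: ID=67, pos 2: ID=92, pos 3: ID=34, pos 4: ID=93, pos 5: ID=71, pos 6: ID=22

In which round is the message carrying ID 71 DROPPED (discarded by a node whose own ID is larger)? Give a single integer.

Answer: 4

Derivation:
Round 1: pos1(id67) recv 29: drop; pos2(id92) recv 67: drop; pos3(id34) recv 92: fwd; pos4(id93) recv 34: drop; pos5(id71) recv 93: fwd; pos6(id22) recv 71: fwd; pos0(id29) recv 22: drop
Round 2: pos4(id93) recv 92: drop; pos6(id22) recv 93: fwd; pos0(id29) recv 71: fwd
Round 3: pos0(id29) recv 93: fwd; pos1(id67) recv 71: fwd
Round 4: pos1(id67) recv 93: fwd; pos2(id92) recv 71: drop
Round 5: pos2(id92) recv 93: fwd
Round 6: pos3(id34) recv 93: fwd
Round 7: pos4(id93) recv 93: ELECTED
Message ID 71 originates at pos 5; dropped at pos 2 in round 4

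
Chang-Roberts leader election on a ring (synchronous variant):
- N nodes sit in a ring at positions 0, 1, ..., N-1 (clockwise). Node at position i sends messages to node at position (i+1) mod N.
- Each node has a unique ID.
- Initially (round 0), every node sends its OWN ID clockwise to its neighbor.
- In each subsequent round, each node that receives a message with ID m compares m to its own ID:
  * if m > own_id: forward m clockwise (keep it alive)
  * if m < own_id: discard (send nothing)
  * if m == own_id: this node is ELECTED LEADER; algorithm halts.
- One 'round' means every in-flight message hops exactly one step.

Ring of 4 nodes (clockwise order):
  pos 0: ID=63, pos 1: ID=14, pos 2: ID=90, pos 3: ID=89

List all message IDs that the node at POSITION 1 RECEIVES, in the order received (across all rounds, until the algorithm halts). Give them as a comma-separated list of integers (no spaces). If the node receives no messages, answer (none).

Round 1: pos1(id14) recv 63: fwd; pos2(id90) recv 14: drop; pos3(id89) recv 90: fwd; pos0(id63) recv 89: fwd
Round 2: pos2(id90) recv 63: drop; pos0(id63) recv 90: fwd; pos1(id14) recv 89: fwd
Round 3: pos1(id14) recv 90: fwd; pos2(id90) recv 89: drop
Round 4: pos2(id90) recv 90: ELECTED

Answer: 63,89,90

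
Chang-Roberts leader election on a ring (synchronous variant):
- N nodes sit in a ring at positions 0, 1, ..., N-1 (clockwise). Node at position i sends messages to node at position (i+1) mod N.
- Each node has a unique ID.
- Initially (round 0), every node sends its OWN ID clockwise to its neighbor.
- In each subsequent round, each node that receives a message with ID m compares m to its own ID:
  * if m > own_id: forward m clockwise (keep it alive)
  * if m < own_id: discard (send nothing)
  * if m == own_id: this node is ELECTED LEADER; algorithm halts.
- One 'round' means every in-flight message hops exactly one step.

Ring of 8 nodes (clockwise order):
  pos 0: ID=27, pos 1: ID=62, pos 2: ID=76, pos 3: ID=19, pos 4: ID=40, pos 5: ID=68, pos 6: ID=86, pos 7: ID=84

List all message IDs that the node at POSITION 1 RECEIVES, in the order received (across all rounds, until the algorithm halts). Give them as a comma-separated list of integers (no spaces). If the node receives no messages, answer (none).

Answer: 27,84,86

Derivation:
Round 1: pos1(id62) recv 27: drop; pos2(id76) recv 62: drop; pos3(id19) recv 76: fwd; pos4(id40) recv 19: drop; pos5(id68) recv 40: drop; pos6(id86) recv 68: drop; pos7(id84) recv 86: fwd; pos0(id27) recv 84: fwd
Round 2: pos4(id40) recv 76: fwd; pos0(id27) recv 86: fwd; pos1(id62) recv 84: fwd
Round 3: pos5(id68) recv 76: fwd; pos1(id62) recv 86: fwd; pos2(id76) recv 84: fwd
Round 4: pos6(id86) recv 76: drop; pos2(id76) recv 86: fwd; pos3(id19) recv 84: fwd
Round 5: pos3(id19) recv 86: fwd; pos4(id40) recv 84: fwd
Round 6: pos4(id40) recv 86: fwd; pos5(id68) recv 84: fwd
Round 7: pos5(id68) recv 86: fwd; pos6(id86) recv 84: drop
Round 8: pos6(id86) recv 86: ELECTED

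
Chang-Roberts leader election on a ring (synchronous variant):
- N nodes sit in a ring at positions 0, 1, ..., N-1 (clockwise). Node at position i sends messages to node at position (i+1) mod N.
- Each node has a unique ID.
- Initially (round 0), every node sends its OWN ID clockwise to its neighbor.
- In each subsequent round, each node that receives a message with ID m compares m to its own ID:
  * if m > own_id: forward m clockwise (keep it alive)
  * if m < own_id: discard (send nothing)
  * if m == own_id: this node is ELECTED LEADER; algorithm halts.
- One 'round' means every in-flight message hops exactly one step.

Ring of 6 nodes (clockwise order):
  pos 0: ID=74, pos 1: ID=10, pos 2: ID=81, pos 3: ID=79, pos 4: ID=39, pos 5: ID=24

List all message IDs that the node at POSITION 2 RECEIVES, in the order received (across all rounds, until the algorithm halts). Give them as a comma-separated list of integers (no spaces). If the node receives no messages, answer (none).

Answer: 10,74,79,81

Derivation:
Round 1: pos1(id10) recv 74: fwd; pos2(id81) recv 10: drop; pos3(id79) recv 81: fwd; pos4(id39) recv 79: fwd; pos5(id24) recv 39: fwd; pos0(id74) recv 24: drop
Round 2: pos2(id81) recv 74: drop; pos4(id39) recv 81: fwd; pos5(id24) recv 79: fwd; pos0(id74) recv 39: drop
Round 3: pos5(id24) recv 81: fwd; pos0(id74) recv 79: fwd
Round 4: pos0(id74) recv 81: fwd; pos1(id10) recv 79: fwd
Round 5: pos1(id10) recv 81: fwd; pos2(id81) recv 79: drop
Round 6: pos2(id81) recv 81: ELECTED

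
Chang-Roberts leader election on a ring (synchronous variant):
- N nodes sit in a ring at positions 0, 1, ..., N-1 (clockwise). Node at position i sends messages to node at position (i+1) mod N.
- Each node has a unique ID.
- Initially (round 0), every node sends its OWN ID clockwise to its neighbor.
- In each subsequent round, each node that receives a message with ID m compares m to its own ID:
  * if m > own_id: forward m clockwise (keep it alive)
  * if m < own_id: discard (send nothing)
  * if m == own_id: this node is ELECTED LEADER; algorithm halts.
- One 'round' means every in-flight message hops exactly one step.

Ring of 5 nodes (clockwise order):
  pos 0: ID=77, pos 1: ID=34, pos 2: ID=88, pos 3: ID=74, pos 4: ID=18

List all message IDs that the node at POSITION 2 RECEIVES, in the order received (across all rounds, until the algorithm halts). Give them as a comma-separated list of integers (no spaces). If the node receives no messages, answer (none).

Round 1: pos1(id34) recv 77: fwd; pos2(id88) recv 34: drop; pos3(id74) recv 88: fwd; pos4(id18) recv 74: fwd; pos0(id77) recv 18: drop
Round 2: pos2(id88) recv 77: drop; pos4(id18) recv 88: fwd; pos0(id77) recv 74: drop
Round 3: pos0(id77) recv 88: fwd
Round 4: pos1(id34) recv 88: fwd
Round 5: pos2(id88) recv 88: ELECTED

Answer: 34,77,88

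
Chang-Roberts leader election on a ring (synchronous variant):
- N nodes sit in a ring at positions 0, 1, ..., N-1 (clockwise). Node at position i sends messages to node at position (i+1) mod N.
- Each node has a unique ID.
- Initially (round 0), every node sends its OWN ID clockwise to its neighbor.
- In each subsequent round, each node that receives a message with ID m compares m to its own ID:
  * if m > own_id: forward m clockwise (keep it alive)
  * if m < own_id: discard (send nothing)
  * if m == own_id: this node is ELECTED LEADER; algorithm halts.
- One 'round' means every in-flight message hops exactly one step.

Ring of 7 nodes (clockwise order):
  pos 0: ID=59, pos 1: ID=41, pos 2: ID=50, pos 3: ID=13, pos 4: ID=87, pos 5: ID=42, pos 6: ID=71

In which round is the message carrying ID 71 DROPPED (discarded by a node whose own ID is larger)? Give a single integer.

Round 1: pos1(id41) recv 59: fwd; pos2(id50) recv 41: drop; pos3(id13) recv 50: fwd; pos4(id87) recv 13: drop; pos5(id42) recv 87: fwd; pos6(id71) recv 42: drop; pos0(id59) recv 71: fwd
Round 2: pos2(id50) recv 59: fwd; pos4(id87) recv 50: drop; pos6(id71) recv 87: fwd; pos1(id41) recv 71: fwd
Round 3: pos3(id13) recv 59: fwd; pos0(id59) recv 87: fwd; pos2(id50) recv 71: fwd
Round 4: pos4(id87) recv 59: drop; pos1(id41) recv 87: fwd; pos3(id13) recv 71: fwd
Round 5: pos2(id50) recv 87: fwd; pos4(id87) recv 71: drop
Round 6: pos3(id13) recv 87: fwd
Round 7: pos4(id87) recv 87: ELECTED
Message ID 71 originates at pos 6; dropped at pos 4 in round 5

Answer: 5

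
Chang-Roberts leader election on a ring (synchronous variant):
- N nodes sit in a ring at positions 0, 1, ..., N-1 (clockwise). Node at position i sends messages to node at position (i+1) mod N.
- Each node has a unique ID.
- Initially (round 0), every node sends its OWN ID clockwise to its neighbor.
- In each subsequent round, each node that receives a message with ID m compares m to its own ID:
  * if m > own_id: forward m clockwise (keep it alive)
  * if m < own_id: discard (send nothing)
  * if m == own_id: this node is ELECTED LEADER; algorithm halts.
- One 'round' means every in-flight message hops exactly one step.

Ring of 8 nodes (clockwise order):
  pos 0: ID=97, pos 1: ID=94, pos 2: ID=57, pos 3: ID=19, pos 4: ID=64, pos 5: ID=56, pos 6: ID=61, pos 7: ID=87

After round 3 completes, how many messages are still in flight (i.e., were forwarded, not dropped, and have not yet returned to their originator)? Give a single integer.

Answer: 2

Derivation:
Round 1: pos1(id94) recv 97: fwd; pos2(id57) recv 94: fwd; pos3(id19) recv 57: fwd; pos4(id64) recv 19: drop; pos5(id56) recv 64: fwd; pos6(id61) recv 56: drop; pos7(id87) recv 61: drop; pos0(id97) recv 87: drop
Round 2: pos2(id57) recv 97: fwd; pos3(id19) recv 94: fwd; pos4(id64) recv 57: drop; pos6(id61) recv 64: fwd
Round 3: pos3(id19) recv 97: fwd; pos4(id64) recv 94: fwd; pos7(id87) recv 64: drop
After round 3: 2 messages still in flight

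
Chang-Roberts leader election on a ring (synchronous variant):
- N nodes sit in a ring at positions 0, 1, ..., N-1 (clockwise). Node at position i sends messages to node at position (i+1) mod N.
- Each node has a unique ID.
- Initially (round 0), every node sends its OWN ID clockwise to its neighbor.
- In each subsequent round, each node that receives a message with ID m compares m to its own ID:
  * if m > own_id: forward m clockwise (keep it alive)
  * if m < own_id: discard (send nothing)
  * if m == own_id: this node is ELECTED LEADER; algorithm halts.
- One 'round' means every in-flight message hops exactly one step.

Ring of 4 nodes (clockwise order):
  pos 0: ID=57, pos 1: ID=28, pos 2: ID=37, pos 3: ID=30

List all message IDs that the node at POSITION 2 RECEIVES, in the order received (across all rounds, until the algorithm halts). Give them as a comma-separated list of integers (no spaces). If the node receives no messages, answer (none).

Round 1: pos1(id28) recv 57: fwd; pos2(id37) recv 28: drop; pos3(id30) recv 37: fwd; pos0(id57) recv 30: drop
Round 2: pos2(id37) recv 57: fwd; pos0(id57) recv 37: drop
Round 3: pos3(id30) recv 57: fwd
Round 4: pos0(id57) recv 57: ELECTED

Answer: 28,57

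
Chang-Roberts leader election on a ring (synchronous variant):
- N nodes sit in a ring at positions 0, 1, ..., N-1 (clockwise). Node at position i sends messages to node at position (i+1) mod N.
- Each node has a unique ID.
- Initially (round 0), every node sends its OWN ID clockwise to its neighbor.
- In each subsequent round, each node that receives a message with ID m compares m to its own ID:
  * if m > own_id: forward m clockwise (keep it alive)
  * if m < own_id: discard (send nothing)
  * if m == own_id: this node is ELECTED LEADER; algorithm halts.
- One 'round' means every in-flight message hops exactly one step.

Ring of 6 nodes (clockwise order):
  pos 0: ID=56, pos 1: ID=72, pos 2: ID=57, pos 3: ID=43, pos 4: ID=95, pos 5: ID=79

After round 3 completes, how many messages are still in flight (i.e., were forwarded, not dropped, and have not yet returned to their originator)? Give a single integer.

Answer: 2

Derivation:
Round 1: pos1(id72) recv 56: drop; pos2(id57) recv 72: fwd; pos3(id43) recv 57: fwd; pos4(id95) recv 43: drop; pos5(id79) recv 95: fwd; pos0(id56) recv 79: fwd
Round 2: pos3(id43) recv 72: fwd; pos4(id95) recv 57: drop; pos0(id56) recv 95: fwd; pos1(id72) recv 79: fwd
Round 3: pos4(id95) recv 72: drop; pos1(id72) recv 95: fwd; pos2(id57) recv 79: fwd
After round 3: 2 messages still in flight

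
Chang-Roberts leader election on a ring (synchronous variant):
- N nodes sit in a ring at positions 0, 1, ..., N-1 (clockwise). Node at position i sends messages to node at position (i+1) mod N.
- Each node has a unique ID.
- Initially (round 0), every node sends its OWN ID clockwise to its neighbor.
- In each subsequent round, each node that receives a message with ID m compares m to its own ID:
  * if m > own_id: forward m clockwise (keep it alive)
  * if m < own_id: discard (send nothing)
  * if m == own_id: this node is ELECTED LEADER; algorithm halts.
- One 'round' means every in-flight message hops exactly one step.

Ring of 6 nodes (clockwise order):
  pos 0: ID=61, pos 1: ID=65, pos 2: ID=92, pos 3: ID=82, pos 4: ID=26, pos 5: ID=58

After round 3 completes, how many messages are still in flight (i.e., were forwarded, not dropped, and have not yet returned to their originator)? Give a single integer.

Round 1: pos1(id65) recv 61: drop; pos2(id92) recv 65: drop; pos3(id82) recv 92: fwd; pos4(id26) recv 82: fwd; pos5(id58) recv 26: drop; pos0(id61) recv 58: drop
Round 2: pos4(id26) recv 92: fwd; pos5(id58) recv 82: fwd
Round 3: pos5(id58) recv 92: fwd; pos0(id61) recv 82: fwd
After round 3: 2 messages still in flight

Answer: 2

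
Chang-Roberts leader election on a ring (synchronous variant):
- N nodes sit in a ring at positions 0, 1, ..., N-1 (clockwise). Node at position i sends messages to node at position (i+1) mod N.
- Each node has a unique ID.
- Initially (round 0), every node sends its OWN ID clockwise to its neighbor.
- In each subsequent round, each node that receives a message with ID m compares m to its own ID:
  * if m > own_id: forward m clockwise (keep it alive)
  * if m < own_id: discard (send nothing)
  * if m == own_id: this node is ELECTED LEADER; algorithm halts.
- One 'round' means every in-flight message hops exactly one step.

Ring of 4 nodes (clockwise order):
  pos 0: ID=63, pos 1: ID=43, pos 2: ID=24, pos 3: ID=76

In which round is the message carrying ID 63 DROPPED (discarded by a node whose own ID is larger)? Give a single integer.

Answer: 3

Derivation:
Round 1: pos1(id43) recv 63: fwd; pos2(id24) recv 43: fwd; pos3(id76) recv 24: drop; pos0(id63) recv 76: fwd
Round 2: pos2(id24) recv 63: fwd; pos3(id76) recv 43: drop; pos1(id43) recv 76: fwd
Round 3: pos3(id76) recv 63: drop; pos2(id24) recv 76: fwd
Round 4: pos3(id76) recv 76: ELECTED
Message ID 63 originates at pos 0; dropped at pos 3 in round 3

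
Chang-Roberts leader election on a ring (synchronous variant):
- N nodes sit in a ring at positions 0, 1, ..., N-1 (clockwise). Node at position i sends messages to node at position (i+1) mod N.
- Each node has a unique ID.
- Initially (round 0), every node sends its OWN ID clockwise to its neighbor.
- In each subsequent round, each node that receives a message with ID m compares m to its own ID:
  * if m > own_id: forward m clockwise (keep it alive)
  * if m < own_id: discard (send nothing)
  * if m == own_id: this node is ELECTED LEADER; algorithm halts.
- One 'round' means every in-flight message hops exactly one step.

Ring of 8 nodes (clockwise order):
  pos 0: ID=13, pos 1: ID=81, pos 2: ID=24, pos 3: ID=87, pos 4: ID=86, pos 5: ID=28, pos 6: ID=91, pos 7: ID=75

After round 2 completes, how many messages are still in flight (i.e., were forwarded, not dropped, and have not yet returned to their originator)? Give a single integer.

Answer: 2

Derivation:
Round 1: pos1(id81) recv 13: drop; pos2(id24) recv 81: fwd; pos3(id87) recv 24: drop; pos4(id86) recv 87: fwd; pos5(id28) recv 86: fwd; pos6(id91) recv 28: drop; pos7(id75) recv 91: fwd; pos0(id13) recv 75: fwd
Round 2: pos3(id87) recv 81: drop; pos5(id28) recv 87: fwd; pos6(id91) recv 86: drop; pos0(id13) recv 91: fwd; pos1(id81) recv 75: drop
After round 2: 2 messages still in flight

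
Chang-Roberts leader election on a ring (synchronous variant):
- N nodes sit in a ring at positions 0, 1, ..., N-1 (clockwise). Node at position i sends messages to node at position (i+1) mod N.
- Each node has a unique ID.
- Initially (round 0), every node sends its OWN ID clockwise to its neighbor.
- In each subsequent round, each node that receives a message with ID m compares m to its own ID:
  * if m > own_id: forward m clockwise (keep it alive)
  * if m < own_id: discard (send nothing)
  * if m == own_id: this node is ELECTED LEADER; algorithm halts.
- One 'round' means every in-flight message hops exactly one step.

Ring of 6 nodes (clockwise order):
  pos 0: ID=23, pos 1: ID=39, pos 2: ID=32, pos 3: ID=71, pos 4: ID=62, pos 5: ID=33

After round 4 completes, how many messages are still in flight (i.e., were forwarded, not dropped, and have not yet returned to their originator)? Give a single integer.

Answer: 2

Derivation:
Round 1: pos1(id39) recv 23: drop; pos2(id32) recv 39: fwd; pos3(id71) recv 32: drop; pos4(id62) recv 71: fwd; pos5(id33) recv 62: fwd; pos0(id23) recv 33: fwd
Round 2: pos3(id71) recv 39: drop; pos5(id33) recv 71: fwd; pos0(id23) recv 62: fwd; pos1(id39) recv 33: drop
Round 3: pos0(id23) recv 71: fwd; pos1(id39) recv 62: fwd
Round 4: pos1(id39) recv 71: fwd; pos2(id32) recv 62: fwd
After round 4: 2 messages still in flight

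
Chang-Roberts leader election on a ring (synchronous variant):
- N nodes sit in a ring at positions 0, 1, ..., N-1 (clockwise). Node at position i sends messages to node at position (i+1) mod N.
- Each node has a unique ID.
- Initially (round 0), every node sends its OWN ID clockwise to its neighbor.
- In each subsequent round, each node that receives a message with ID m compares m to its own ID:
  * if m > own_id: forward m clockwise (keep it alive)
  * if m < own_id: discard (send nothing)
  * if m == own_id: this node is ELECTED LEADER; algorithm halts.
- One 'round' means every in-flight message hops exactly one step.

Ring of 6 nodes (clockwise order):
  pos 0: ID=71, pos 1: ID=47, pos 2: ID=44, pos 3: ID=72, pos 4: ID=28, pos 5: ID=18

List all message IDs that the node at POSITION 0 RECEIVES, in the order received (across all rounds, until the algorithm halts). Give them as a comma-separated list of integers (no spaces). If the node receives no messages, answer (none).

Answer: 18,28,72

Derivation:
Round 1: pos1(id47) recv 71: fwd; pos2(id44) recv 47: fwd; pos3(id72) recv 44: drop; pos4(id28) recv 72: fwd; pos5(id18) recv 28: fwd; pos0(id71) recv 18: drop
Round 2: pos2(id44) recv 71: fwd; pos3(id72) recv 47: drop; pos5(id18) recv 72: fwd; pos0(id71) recv 28: drop
Round 3: pos3(id72) recv 71: drop; pos0(id71) recv 72: fwd
Round 4: pos1(id47) recv 72: fwd
Round 5: pos2(id44) recv 72: fwd
Round 6: pos3(id72) recv 72: ELECTED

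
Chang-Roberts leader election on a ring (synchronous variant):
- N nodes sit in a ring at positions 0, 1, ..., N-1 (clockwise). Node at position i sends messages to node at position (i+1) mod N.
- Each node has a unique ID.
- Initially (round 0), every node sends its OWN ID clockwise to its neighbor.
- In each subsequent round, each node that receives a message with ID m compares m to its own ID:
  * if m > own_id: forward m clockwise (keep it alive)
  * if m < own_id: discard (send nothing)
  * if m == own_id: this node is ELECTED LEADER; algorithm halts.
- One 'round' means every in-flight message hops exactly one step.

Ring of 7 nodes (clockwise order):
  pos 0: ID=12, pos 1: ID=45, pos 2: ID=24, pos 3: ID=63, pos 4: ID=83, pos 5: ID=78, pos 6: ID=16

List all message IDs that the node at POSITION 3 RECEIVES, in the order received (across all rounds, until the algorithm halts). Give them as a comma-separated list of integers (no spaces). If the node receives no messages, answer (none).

Answer: 24,45,78,83

Derivation:
Round 1: pos1(id45) recv 12: drop; pos2(id24) recv 45: fwd; pos3(id63) recv 24: drop; pos4(id83) recv 63: drop; pos5(id78) recv 83: fwd; pos6(id16) recv 78: fwd; pos0(id12) recv 16: fwd
Round 2: pos3(id63) recv 45: drop; pos6(id16) recv 83: fwd; pos0(id12) recv 78: fwd; pos1(id45) recv 16: drop
Round 3: pos0(id12) recv 83: fwd; pos1(id45) recv 78: fwd
Round 4: pos1(id45) recv 83: fwd; pos2(id24) recv 78: fwd
Round 5: pos2(id24) recv 83: fwd; pos3(id63) recv 78: fwd
Round 6: pos3(id63) recv 83: fwd; pos4(id83) recv 78: drop
Round 7: pos4(id83) recv 83: ELECTED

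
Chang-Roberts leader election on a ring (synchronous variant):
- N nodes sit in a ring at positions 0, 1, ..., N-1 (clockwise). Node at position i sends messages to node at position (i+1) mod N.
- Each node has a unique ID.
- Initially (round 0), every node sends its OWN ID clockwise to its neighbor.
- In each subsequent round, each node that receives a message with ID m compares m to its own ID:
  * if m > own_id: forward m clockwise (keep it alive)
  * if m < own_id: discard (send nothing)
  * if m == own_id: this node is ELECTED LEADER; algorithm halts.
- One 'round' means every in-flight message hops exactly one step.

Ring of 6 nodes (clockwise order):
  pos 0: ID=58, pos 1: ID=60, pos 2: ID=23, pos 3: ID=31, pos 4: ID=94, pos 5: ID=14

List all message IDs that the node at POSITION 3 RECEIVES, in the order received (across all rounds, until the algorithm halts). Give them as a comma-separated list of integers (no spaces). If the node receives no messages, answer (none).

Round 1: pos1(id60) recv 58: drop; pos2(id23) recv 60: fwd; pos3(id31) recv 23: drop; pos4(id94) recv 31: drop; pos5(id14) recv 94: fwd; pos0(id58) recv 14: drop
Round 2: pos3(id31) recv 60: fwd; pos0(id58) recv 94: fwd
Round 3: pos4(id94) recv 60: drop; pos1(id60) recv 94: fwd
Round 4: pos2(id23) recv 94: fwd
Round 5: pos3(id31) recv 94: fwd
Round 6: pos4(id94) recv 94: ELECTED

Answer: 23,60,94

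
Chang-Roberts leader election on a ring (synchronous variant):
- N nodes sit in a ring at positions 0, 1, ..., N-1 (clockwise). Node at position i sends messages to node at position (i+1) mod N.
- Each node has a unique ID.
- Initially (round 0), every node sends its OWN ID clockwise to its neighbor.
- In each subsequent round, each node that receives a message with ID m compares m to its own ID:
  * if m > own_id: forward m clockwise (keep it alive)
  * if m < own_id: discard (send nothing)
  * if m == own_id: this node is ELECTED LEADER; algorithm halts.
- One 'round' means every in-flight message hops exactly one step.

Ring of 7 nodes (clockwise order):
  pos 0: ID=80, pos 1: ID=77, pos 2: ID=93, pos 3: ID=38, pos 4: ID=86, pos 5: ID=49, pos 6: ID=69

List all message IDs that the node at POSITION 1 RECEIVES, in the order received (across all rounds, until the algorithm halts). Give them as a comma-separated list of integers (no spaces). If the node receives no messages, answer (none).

Round 1: pos1(id77) recv 80: fwd; pos2(id93) recv 77: drop; pos3(id38) recv 93: fwd; pos4(id86) recv 38: drop; pos5(id49) recv 86: fwd; pos6(id69) recv 49: drop; pos0(id80) recv 69: drop
Round 2: pos2(id93) recv 80: drop; pos4(id86) recv 93: fwd; pos6(id69) recv 86: fwd
Round 3: pos5(id49) recv 93: fwd; pos0(id80) recv 86: fwd
Round 4: pos6(id69) recv 93: fwd; pos1(id77) recv 86: fwd
Round 5: pos0(id80) recv 93: fwd; pos2(id93) recv 86: drop
Round 6: pos1(id77) recv 93: fwd
Round 7: pos2(id93) recv 93: ELECTED

Answer: 80,86,93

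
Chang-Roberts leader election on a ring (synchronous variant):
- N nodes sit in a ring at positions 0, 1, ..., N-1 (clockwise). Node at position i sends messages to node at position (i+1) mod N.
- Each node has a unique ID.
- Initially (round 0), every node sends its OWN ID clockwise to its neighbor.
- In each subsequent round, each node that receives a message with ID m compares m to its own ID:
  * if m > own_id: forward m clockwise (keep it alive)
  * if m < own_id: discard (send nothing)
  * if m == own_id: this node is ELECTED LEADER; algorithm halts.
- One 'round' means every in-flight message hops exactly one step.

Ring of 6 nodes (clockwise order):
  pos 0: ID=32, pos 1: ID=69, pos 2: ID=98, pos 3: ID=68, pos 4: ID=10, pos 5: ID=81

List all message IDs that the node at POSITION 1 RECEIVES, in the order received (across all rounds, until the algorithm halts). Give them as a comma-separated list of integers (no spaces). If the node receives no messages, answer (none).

Round 1: pos1(id69) recv 32: drop; pos2(id98) recv 69: drop; pos3(id68) recv 98: fwd; pos4(id10) recv 68: fwd; pos5(id81) recv 10: drop; pos0(id32) recv 81: fwd
Round 2: pos4(id10) recv 98: fwd; pos5(id81) recv 68: drop; pos1(id69) recv 81: fwd
Round 3: pos5(id81) recv 98: fwd; pos2(id98) recv 81: drop
Round 4: pos0(id32) recv 98: fwd
Round 5: pos1(id69) recv 98: fwd
Round 6: pos2(id98) recv 98: ELECTED

Answer: 32,81,98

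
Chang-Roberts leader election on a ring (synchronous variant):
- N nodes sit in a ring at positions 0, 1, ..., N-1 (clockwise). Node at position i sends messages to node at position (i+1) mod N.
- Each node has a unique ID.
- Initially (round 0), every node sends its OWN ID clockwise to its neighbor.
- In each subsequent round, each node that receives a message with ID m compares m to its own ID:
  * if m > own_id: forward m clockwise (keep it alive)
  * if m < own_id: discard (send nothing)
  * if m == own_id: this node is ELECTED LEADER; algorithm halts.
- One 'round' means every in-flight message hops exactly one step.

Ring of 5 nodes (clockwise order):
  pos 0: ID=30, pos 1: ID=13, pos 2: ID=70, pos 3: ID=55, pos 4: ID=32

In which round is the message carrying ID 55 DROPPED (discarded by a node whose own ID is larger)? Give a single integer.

Round 1: pos1(id13) recv 30: fwd; pos2(id70) recv 13: drop; pos3(id55) recv 70: fwd; pos4(id32) recv 55: fwd; pos0(id30) recv 32: fwd
Round 2: pos2(id70) recv 30: drop; pos4(id32) recv 70: fwd; pos0(id30) recv 55: fwd; pos1(id13) recv 32: fwd
Round 3: pos0(id30) recv 70: fwd; pos1(id13) recv 55: fwd; pos2(id70) recv 32: drop
Round 4: pos1(id13) recv 70: fwd; pos2(id70) recv 55: drop
Round 5: pos2(id70) recv 70: ELECTED
Message ID 55 originates at pos 3; dropped at pos 2 in round 4

Answer: 4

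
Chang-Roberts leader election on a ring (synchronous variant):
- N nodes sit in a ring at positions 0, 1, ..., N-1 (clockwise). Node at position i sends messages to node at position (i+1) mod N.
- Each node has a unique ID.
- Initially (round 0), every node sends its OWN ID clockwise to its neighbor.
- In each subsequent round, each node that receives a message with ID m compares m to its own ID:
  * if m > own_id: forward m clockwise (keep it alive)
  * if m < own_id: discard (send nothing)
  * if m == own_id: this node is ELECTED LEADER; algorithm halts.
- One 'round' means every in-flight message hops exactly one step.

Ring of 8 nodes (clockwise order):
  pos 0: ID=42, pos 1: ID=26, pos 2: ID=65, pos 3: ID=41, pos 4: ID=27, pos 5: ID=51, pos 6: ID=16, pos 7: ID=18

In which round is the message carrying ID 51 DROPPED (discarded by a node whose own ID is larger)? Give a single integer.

Answer: 5

Derivation:
Round 1: pos1(id26) recv 42: fwd; pos2(id65) recv 26: drop; pos3(id41) recv 65: fwd; pos4(id27) recv 41: fwd; pos5(id51) recv 27: drop; pos6(id16) recv 51: fwd; pos7(id18) recv 16: drop; pos0(id42) recv 18: drop
Round 2: pos2(id65) recv 42: drop; pos4(id27) recv 65: fwd; pos5(id51) recv 41: drop; pos7(id18) recv 51: fwd
Round 3: pos5(id51) recv 65: fwd; pos0(id42) recv 51: fwd
Round 4: pos6(id16) recv 65: fwd; pos1(id26) recv 51: fwd
Round 5: pos7(id18) recv 65: fwd; pos2(id65) recv 51: drop
Round 6: pos0(id42) recv 65: fwd
Round 7: pos1(id26) recv 65: fwd
Round 8: pos2(id65) recv 65: ELECTED
Message ID 51 originates at pos 5; dropped at pos 2 in round 5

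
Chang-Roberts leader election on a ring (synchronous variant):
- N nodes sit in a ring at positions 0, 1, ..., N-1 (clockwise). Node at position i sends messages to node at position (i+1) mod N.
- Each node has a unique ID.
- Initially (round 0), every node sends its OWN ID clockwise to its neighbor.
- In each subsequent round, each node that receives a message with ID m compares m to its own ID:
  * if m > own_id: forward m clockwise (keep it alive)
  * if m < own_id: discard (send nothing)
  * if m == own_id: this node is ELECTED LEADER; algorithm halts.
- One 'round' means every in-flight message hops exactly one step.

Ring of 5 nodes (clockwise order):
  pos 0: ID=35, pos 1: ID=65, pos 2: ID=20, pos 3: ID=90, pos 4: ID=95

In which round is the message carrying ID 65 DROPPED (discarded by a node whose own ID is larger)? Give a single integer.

Round 1: pos1(id65) recv 35: drop; pos2(id20) recv 65: fwd; pos3(id90) recv 20: drop; pos4(id95) recv 90: drop; pos0(id35) recv 95: fwd
Round 2: pos3(id90) recv 65: drop; pos1(id65) recv 95: fwd
Round 3: pos2(id20) recv 95: fwd
Round 4: pos3(id90) recv 95: fwd
Round 5: pos4(id95) recv 95: ELECTED
Message ID 65 originates at pos 1; dropped at pos 3 in round 2

Answer: 2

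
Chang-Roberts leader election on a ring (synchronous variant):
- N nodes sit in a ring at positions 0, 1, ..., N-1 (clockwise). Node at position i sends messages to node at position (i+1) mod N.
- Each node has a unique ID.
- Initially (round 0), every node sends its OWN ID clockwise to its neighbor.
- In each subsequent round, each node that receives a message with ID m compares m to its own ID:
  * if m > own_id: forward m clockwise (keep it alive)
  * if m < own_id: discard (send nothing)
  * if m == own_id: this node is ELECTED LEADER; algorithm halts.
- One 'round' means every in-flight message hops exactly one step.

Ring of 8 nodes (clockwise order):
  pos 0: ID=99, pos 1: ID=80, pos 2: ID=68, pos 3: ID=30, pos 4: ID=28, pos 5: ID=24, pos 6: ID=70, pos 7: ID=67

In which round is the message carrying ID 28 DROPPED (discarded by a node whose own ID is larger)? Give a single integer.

Round 1: pos1(id80) recv 99: fwd; pos2(id68) recv 80: fwd; pos3(id30) recv 68: fwd; pos4(id28) recv 30: fwd; pos5(id24) recv 28: fwd; pos6(id70) recv 24: drop; pos7(id67) recv 70: fwd; pos0(id99) recv 67: drop
Round 2: pos2(id68) recv 99: fwd; pos3(id30) recv 80: fwd; pos4(id28) recv 68: fwd; pos5(id24) recv 30: fwd; pos6(id70) recv 28: drop; pos0(id99) recv 70: drop
Round 3: pos3(id30) recv 99: fwd; pos4(id28) recv 80: fwd; pos5(id24) recv 68: fwd; pos6(id70) recv 30: drop
Round 4: pos4(id28) recv 99: fwd; pos5(id24) recv 80: fwd; pos6(id70) recv 68: drop
Round 5: pos5(id24) recv 99: fwd; pos6(id70) recv 80: fwd
Round 6: pos6(id70) recv 99: fwd; pos7(id67) recv 80: fwd
Round 7: pos7(id67) recv 99: fwd; pos0(id99) recv 80: drop
Round 8: pos0(id99) recv 99: ELECTED
Message ID 28 originates at pos 4; dropped at pos 6 in round 2

Answer: 2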